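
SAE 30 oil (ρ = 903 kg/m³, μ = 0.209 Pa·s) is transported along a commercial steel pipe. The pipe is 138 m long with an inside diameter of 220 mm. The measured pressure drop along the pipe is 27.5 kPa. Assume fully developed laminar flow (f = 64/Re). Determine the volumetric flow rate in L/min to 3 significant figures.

For laminar flow, f = 64/Re with Re = ρVD/μ, so Darcy-Weisbach reduces to ΔP = 32μLV/D². Solving for V: V = ΔP·D²/(32μL) = 2.75e+04·(0.22)²/(32·0.209·138) = 1.442 m/s.
Check: Re = ρVD/μ = 903·1.442·0.22/0.209 = 1371 < 2300, so the laminar assumption holds.
Q = V·A = 1.442·(π/4·0.22²) = 0.05482 m³/s = 3290 L/min.

Q ≈ 3290 L/min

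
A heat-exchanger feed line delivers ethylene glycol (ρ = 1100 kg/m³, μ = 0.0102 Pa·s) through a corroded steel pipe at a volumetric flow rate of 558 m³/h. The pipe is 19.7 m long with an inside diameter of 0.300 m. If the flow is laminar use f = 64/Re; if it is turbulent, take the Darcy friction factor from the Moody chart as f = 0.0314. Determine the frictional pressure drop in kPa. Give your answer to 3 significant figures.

Q = 558 m³/h = 558/3600 = 0.155 m³/s.
Cross-sectional area A = πD²/4 = π(0.3)²/4 = 0.07069 m²; mean velocity V = Q/A = 0.155/0.07069 = 2.193 m/s.
Reynolds number Re = ρVD/μ = 1100 · 2.193 · 0.3 / 0.0102 = 7.094e+04.
Re > 4000 → turbulent; use the Moody-chart value f = 0.0314.
Darcy-Weisbach: ΔP = f(L/D)(ρV²/2) = 0.0314·(19.7/0.3)·(1100·2.193²/2) = 0.0314·65.67·2645 = 5453 Pa.
ΔP = 5453 Pa = 5.45 kPa.

ΔP ≈ 5.45 kPa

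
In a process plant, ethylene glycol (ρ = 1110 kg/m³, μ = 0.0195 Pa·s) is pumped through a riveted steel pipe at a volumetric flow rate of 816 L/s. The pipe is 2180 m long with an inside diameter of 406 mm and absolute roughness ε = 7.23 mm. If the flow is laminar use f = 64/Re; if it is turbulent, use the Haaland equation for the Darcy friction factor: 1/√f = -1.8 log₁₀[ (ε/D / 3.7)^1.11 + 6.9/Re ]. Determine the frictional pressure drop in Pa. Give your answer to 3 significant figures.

Q = 816 L/s = 816/1000 = 0.816 m³/s.
Cross-sectional area A = πD²/4 = π(0.406)²/4 = 0.1295 m²; mean velocity V = Q/A = 0.816/0.1295 = 6.303 m/s.
Reynolds number Re = ρVD/μ = 1110 · 6.303 · 0.406 / 0.0195 = 1.457e+05.
Re > 4000 → turbulent. Relative roughness ε/D = 0.00723/0.406 = 0.0178. Haaland: 1/√f = -1.8 log₁₀[(0.0178/3.7)^1.11 + 6.9/1.457e+05] = -1.8 log₁₀[0.00268 + 4.74e-05] = 4.617, so f = 0.04692.
Darcy-Weisbach: ΔP = f(L/D)(ρV²/2) = 0.04692·(2180/0.406)·(1110·6.303²/2) = 0.04692·5369·2.205e+04 = 5.554e+06 Pa.

ΔP ≈ 5.55×10^6 Pa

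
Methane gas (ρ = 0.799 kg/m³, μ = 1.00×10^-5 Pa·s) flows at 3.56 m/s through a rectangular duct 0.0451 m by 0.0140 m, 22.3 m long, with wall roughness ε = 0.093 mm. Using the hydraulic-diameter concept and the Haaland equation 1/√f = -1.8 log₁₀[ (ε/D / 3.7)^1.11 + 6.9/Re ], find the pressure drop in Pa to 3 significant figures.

ΔP ≈ 212 Pa

Hydraulic diameter D_h = 4A/P = 4·(0.0451·0.014)/(2·(0.0451+0.014)) = 0.002526/0.1182 = 0.02137 m.
Re = ρVD_h/μ = 0.799·3.56·0.02137/1e-05 = 6078.
ε/D_h = 9.3e-05/0.02137 = 0.00435; Haaland gives 1/√f = -1.8 log₁₀[0.00056+0.00114] = 4.987, so f = 0.0402.
ΔP = f(L/D_h)(ρV²/2) = 0.0402·22.3/0.02137·5.063 = 212.4 Pa.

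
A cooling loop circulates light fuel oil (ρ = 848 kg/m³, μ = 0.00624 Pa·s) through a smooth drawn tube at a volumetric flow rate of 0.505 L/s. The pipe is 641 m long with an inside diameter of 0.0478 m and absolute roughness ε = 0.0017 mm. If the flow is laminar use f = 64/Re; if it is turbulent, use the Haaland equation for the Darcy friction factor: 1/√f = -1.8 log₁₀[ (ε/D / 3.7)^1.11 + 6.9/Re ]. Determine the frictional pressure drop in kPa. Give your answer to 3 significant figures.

Q = 0.505 L/s = 0.505/1000 = 0.000505 m³/s.
Cross-sectional area A = πD²/4 = π(0.0478)²/4 = 0.001795 m²; mean velocity V = Q/A = 0.000505/0.001795 = 0.2814 m/s.
Reynolds number Re = ρVD/μ = 848 · 0.2814 · 0.0478 / 0.00624 = 1828.
Re < 2300 → laminar flow, so f = 64/Re = 64/1828 = 0.03501 (the turbulent correlation is not needed).
Darcy-Weisbach: ΔP = f(L/D)(ρV²/2) = 0.03501·(641/0.0478)·(848·0.2814²/2) = 0.03501·1.341e+04·33.58 = 1.576e+04 Pa.
ΔP = 1.576e+04 Pa = 15.8 kPa.

ΔP ≈ 15.8 kPa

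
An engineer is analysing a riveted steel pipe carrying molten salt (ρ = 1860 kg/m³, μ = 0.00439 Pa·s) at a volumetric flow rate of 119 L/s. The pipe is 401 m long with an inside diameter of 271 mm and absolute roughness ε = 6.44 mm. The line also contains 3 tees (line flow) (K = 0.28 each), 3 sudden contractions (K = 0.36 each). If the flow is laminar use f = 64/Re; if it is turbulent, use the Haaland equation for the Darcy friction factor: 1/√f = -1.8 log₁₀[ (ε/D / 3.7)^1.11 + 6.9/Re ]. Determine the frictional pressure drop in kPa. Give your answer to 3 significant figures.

Q = 119 L/s = 119/1000 = 0.119 m³/s.
Cross-sectional area A = πD²/4 = π(0.271)²/4 = 0.05768 m²; mean velocity V = Q/A = 0.119/0.05768 = 2.063 m/s.
Reynolds number Re = ρVD/μ = 1860 · 2.063 · 0.271 / 0.00439 = 2.369e+05.
Re > 4000 → turbulent. Relative roughness ε/D = 0.00644/0.271 = 0.0238. Haaland: 1/√f = -1.8 log₁₀[(0.0238/3.7)^1.11 + 6.9/2.369e+05] = -1.8 log₁₀[0.00369 + 2.91e-05] = 4.374, so f = 0.05227.
Total minor-loss coefficient ΣK = 3·0.28 + 3·0.36 = 1.92.
ΔP = [f·L/D + ΣK]·(ρV²/2) = [0.05227·401/0.271 + 1.92]·(1860·2.063²/2) = [77.34 + 1.92]·3958 = 3.137e+05 Pa.
ΔP = 3.137e+05 Pa = 314 kPa.

ΔP ≈ 314 kPa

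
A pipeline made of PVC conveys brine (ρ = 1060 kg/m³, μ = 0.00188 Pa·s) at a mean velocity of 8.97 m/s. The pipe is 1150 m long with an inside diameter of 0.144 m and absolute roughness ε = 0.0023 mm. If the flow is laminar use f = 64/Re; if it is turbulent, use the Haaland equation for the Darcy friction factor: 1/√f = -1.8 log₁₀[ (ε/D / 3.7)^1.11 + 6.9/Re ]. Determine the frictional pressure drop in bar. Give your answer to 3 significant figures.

Reynolds number Re = ρVD/μ = 1060 · 8.97 · 0.144 / 0.00188 = 7.283e+05.
Re > 4000 → turbulent. Relative roughness ε/D = 2.3e-06/0.144 = 1.6e-05. Haaland: 1/√f = -1.8 log₁₀[(1.6e-05/3.7)^1.11 + 6.9/7.283e+05] = -1.8 log₁₀[1.11e-06 + 9.47e-06] = 8.956, so f = 0.01247.
Darcy-Weisbach: ΔP = f(L/D)(ρV²/2) = 0.01247·(1150/0.144)·(1060·8.97²/2) = 0.01247·7986·4.264e+04 = 4.246e+06 Pa.
ΔP = 4.246e+06 Pa = 42.5 bar.

ΔP ≈ 42.5 bar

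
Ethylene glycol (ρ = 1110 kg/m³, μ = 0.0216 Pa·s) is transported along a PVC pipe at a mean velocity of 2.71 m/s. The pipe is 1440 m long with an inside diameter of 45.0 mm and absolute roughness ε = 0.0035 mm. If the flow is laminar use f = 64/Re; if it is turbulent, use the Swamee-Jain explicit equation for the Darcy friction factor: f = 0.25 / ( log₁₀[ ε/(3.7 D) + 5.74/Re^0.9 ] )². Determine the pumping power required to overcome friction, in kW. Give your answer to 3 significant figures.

P ≈ 19.9 kW

Reynolds number Re = ρVD/μ = 1110 · 2.71 · 0.045 / 0.0216 = 6267.
Re > 4000 → turbulent. Relative roughness ε/D = 3.5e-06/0.045 = 7.78e-05. Swamee-Jain: f = 0.25/(log₁₀[7.78e-05/3.7 + 5.74/6267^0.9])² = 0.25/(log₁₀[2.1e-05 + 0.0022])² = 0.25/(-2.654)² = 0.03548.
Darcy-Weisbach: ΔP = f(L/D)(ρV²/2) = 0.03548·(1440/0.045)·(1110·2.71²/2) = 0.03548·3.2e+04·4076 = 4.628e+06 Pa.
Q = V·A = 2.71·0.00159 = 0.00431 m³/s.
Pumping power P = QΔP = 0.00431·4.628e+06 = 19950 W = 19.9 kW.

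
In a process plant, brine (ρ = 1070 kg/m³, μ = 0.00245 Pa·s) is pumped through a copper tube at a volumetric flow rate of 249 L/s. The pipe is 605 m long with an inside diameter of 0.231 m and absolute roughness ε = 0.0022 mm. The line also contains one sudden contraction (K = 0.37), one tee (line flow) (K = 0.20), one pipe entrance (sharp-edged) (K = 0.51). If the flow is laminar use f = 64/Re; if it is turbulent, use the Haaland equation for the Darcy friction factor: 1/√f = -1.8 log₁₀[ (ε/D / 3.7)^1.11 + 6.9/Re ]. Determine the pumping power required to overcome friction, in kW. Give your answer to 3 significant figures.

P ≈ 162 kW

Q = 249 L/s = 249/1000 = 0.249 m³/s.
Cross-sectional area A = πD²/4 = π(0.231)²/4 = 0.04191 m²; mean velocity V = Q/A = 0.249/0.04191 = 5.941 m/s.
Reynolds number Re = ρVD/μ = 1070 · 5.941 · 0.231 / 0.00245 = 5.994e+05.
Re > 4000 → turbulent. Relative roughness ε/D = 2.2e-06/0.231 = 9.52e-06. Haaland: 1/√f = -1.8 log₁₀[(9.52e-06/3.7)^1.11 + 6.9/5.994e+05] = -1.8 log₁₀[6.25e-07 + 1.15e-05] = 8.849, so f = 0.01277.
Total minor-loss coefficient ΣK = 1·0.37 + 1·0.2 + 1·0.51 = 1.08.
ΔP = [f·L/D + ΣK]·(ρV²/2) = [0.01277·605/0.231 + 1.08]·(1070·5.941²/2) = [33.45 + 1.08]·1.889e+04 = 6.521e+05 Pa.
Pumping power P = QΔP = 0.249·6.521e+05 = 162400 W = 162 kW.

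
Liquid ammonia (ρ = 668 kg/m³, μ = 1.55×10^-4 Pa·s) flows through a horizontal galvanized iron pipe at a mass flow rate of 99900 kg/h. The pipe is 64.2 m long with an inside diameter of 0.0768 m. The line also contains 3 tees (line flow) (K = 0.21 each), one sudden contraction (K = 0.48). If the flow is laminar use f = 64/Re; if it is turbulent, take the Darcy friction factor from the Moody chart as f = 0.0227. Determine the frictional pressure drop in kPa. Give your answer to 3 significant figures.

ΔP ≈ 539 kPa

ṁ = 99900 kg/h = 99900/3600 = 27.75 kg/s.
A = πD²/4 = π(0.0768)²/4 = 0.004632 m²; mean velocity V = ṁ/(ρA) = 27.75/(668 · 0.004632) = 8.968 m/s.
Reynolds number Re = ρVD/μ = 668 · 8.968 · 0.0768 / 0.000155 = 2.968e+06.
Re > 4000 → turbulent; use the Moody-chart value f = 0.0227.
Total minor-loss coefficient ΣK = 3·0.21 + 1·0.48 = 1.11.
ΔP = [f·L/D + ΣK]·(ρV²/2) = [0.0227·64.2/0.0768 + 1.11]·(668·8.968²/2) = [18.98 + 1.11]·2.686e+04 = 5.395e+05 Pa.
ΔP = 5.395e+05 Pa = 539 kPa.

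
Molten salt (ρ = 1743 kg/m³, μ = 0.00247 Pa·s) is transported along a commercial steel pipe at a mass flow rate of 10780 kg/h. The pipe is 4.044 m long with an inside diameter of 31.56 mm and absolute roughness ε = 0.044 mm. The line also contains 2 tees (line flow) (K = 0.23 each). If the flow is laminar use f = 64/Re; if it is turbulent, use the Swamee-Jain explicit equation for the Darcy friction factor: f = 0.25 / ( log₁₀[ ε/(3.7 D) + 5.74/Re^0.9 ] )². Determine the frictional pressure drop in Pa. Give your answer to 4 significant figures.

ΔP ≈ 15580 Pa

ṁ = 10780 kg/h = 10780/3600 = 2.994 kg/s.
A = πD²/4 = π(0.03156)²/4 = 0.0007823 m²; mean velocity V = ṁ/(ρA) = 2.994/(1743 · 0.0007823) = 2.196 m/s.
Reynolds number Re = ρVD/μ = 1743 · 2.196 · 0.03156 / 0.00247 = 4.891e+04.
Re > 4000 → turbulent. Relative roughness ε/D = 4.4e-05/0.03156 = 0.00139. Swamee-Jain: f = 0.25/(log₁₀[0.00139/3.7 + 5.74/4.891e+04^0.9])² = 0.25/(log₁₀[0.000377 + 0.000346])² = 0.25/(-3.141)² = 0.02534.
Total minor-loss coefficient ΣK = 2·0.23 = 0.46.
ΔP = [f·L/D + ΣK]·(ρV²/2) = [0.02534·4.044/0.03156 + 0.46]·(1743·2.196²/2) = [3.246 + 0.46]·4203 = 1.558e+04 Pa.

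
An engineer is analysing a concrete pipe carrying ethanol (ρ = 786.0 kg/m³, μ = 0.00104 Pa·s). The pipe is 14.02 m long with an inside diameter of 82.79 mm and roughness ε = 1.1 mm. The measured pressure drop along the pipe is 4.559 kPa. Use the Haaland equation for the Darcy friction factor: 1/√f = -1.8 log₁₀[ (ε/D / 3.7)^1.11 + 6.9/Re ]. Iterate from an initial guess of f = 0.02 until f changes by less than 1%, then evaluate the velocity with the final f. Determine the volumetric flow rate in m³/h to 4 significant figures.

Q ≈ 24.60 m³/h

Rearranging Darcy-Weisbach: V = √(2·ΔP·D/(f·L·ρ)). With ε/D = 0.0011/0.08279 = 0.0133, iterate starting from f = 0.02:
  f = 0.02 → V = √(2·4559·0.08279/(0.02·14.02·786)) = 1.851 m/s; Re = ρVD/μ = 1.158e+05; f → 0.04232
  f = 0.04232 → V = 1.272 m/s; Re = 7.961e+04; f → 0.04251
Converged (Δf/f < 1%). With the final f = 0.04251: V = √(2·4559·0.08279/(0.04251·14.02·786)) = 1.269 m/s.
Q = V·A = 1.269·(π/4·0.08279²) = 0.006834 m³/s = 24.60 m³/h.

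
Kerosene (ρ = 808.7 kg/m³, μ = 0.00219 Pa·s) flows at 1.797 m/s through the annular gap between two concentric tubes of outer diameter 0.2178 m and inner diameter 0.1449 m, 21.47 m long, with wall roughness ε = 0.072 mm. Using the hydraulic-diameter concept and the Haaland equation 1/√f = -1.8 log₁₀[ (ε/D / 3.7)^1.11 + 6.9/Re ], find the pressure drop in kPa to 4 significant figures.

Hydraulic diameter D_h = 4A/P = D_o - D_i = 0.2178 - 0.1449 = 0.0729 m.
Re = ρVD_h/μ = 808.7·1.797·0.0729/0.00219 = 4.837e+04.
ε/D_h = 7.2e-05/0.0729 = 0.000988; Haaland gives 1/√f = -1.8 log₁₀[0.000108+0.000143] = 6.482, so f = 0.0238.
ΔP = f(L/D_h)(ρV²/2) = 0.0238·21.47/0.0729·1306 = 9153 Pa.
ΔP = 9.153 kPa.

ΔP ≈ 9.153 kPa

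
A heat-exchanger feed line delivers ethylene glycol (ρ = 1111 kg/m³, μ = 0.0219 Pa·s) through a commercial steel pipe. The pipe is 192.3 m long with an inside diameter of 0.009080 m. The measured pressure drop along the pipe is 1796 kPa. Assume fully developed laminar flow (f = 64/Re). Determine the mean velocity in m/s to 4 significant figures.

V ≈ 1.099 m/s

For laminar flow, f = 64/Re with Re = ρVD/μ, so Darcy-Weisbach reduces to ΔP = 32μLV/D². Solving for V: V = ΔP·D²/(32μL) = 1.796e+06·(0.00908)²/(32·0.0219·192.3) = 1.099 m/s.
Check: Re = ρVD/μ = 1111·1.099·0.00908/0.0219 = 506.1 < 2300, so the laminar assumption holds.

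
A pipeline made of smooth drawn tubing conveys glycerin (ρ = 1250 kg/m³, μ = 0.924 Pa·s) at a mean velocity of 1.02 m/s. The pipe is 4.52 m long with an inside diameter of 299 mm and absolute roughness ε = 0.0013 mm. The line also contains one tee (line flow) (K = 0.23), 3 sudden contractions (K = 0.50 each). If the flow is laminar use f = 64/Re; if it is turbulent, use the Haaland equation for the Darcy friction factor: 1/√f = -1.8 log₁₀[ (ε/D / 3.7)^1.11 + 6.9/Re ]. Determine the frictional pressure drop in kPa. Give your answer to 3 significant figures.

Reynolds number Re = ρVD/μ = 1250 · 1.02 · 0.299 / 0.924 = 412.6.
Re < 2300 → laminar flow, so f = 64/Re = 64/412.6 = 0.1551 (the turbulent correlation is not needed).
Total minor-loss coefficient ΣK = 1·0.23 + 3·0.5 = 1.73.
ΔP = [f·L/D + ΣK]·(ρV²/2) = [0.1551·4.52/0.299 + 1.73]·(1250·1.02²/2) = [2.345 + 1.73]·650.2 = 2650 Pa.
ΔP = 2650 Pa = 2.65 kPa.

ΔP ≈ 2.65 kPa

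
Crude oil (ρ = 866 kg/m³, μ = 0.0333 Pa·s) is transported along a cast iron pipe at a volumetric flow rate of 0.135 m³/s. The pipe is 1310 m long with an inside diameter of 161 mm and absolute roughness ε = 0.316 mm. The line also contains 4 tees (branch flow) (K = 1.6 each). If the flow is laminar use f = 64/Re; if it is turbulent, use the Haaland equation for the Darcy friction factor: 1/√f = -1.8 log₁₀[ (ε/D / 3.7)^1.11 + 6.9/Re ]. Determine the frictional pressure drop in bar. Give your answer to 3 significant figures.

Cross-sectional area A = πD²/4 = π(0.161)²/4 = 0.02036 m²; mean velocity V = Q/A = 0.135/0.02036 = 6.631 m/s.
Reynolds number Re = ρVD/μ = 866 · 6.631 · 0.161 / 0.0333 = 2.776e+04.
Re > 4000 → turbulent. Relative roughness ε/D = 0.000316/0.161 = 0.00196. Haaland: 1/√f = -1.8 log₁₀[(0.00196/3.7)^1.11 + 6.9/2.776e+04] = -1.8 log₁₀[0.000231 + 0.000249] = 5.974, so f = 0.02802.
Total minor-loss coefficient ΣK = 4·1.6 = 6.4.
ΔP = [f·L/D + ΣK]·(ρV²/2) = [0.02802·1310/0.161 + 6.4]·(866·6.631²/2) = [228 + 6.4]·1.904e+04 = 4.463e+06 Pa.
ΔP = 4.463e+06 Pa = 44.6 bar.

ΔP ≈ 44.6 bar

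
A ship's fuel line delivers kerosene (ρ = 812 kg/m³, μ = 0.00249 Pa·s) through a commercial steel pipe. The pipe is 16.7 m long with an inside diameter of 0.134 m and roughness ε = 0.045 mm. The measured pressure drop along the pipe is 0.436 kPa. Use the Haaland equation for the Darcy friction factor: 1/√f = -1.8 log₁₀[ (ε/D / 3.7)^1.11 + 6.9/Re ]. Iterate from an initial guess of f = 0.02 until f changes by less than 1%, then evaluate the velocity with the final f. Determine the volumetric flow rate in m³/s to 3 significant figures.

Rearranging Darcy-Weisbach: V = √(2·ΔP·D/(f·L·ρ)). With ε/D = 4.5e-05/0.134 = 0.000336, iterate starting from f = 0.02:
  f = 0.02 → V = √(2·436·0.134/(0.02·16.7·812)) = 0.6564 m/s; Re = ρVD/μ = 2.868e+04; f → 0.0243
  f = 0.0243 → V = 0.5954 m/s; Re = 2.602e+04; f → 0.02482
  f = 0.02482 → V = 0.5892 m/s; Re = 2.575e+04; f → 0.02488
Converged (Δf/f < 1%). With the final f = 0.02488: V = √(2·436·0.134/(0.02488·16.7·812)) = 0.5885 m/s.
Q = V·A = 0.5885·(π/4·0.134²) = 0.008299 m³/s = 0.00830 m³/s.

Q ≈ 0.00830 m³/s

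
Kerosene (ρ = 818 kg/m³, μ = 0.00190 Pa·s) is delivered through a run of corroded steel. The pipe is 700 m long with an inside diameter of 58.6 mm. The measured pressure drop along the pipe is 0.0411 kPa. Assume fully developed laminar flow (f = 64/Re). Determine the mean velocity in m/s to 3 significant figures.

V ≈ 0.00332 m/s

For laminar flow, f = 64/Re with Re = ρVD/μ, so Darcy-Weisbach reduces to ΔP = 32μLV/D². Solving for V: V = ΔP·D²/(32μL) = 41.1·(0.0586)²/(32·0.0019·700) = 0.003316 m/s.
Check: Re = ρVD/μ = 818·0.003316·0.0586/0.0019 = 83.66 < 2300, so the laminar assumption holds.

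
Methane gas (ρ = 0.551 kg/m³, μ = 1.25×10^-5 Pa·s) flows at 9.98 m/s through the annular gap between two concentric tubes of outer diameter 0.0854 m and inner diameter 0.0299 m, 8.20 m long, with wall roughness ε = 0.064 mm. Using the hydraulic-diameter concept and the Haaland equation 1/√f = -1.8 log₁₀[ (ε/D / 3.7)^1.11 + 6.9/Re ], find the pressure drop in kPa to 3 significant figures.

Hydraulic diameter D_h = 4A/P = D_o - D_i = 0.0854 - 0.0299 = 0.0555 m.
Re = ρVD_h/μ = 0.551·9.98·0.0555/1.25e-05 = 2.442e+04.
ε/D_h = 6.4e-05/0.0555 = 0.00115; Haaland gives 1/√f = -1.8 log₁₀[0.000128+0.000283] = 6.095, so f = 0.02692.
ΔP = f(L/D_h)(ρV²/2) = 0.02692·8.2/0.0555·27.44 = 109.1 Pa.
ΔP = 0.109 kPa.

ΔP ≈ 0.109 kPa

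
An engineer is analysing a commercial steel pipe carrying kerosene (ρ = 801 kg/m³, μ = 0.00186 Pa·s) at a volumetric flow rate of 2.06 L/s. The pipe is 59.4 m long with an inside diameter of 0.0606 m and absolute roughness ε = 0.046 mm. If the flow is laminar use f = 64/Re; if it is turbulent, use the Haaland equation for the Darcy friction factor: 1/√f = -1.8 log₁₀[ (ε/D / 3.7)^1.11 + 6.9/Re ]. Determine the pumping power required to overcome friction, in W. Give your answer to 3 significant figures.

Q = 2.06 L/s = 2.06/1000 = 0.00206 m³/s.
Cross-sectional area A = πD²/4 = π(0.0606)²/4 = 0.002884 m²; mean velocity V = Q/A = 0.00206/0.002884 = 0.7142 m/s.
Reynolds number Re = ρVD/μ = 801 · 0.7142 · 0.0606 / 0.00186 = 1.864e+04.
Re > 4000 → turbulent. Relative roughness ε/D = 4.6e-05/0.0606 = 0.000759. Haaland: 1/√f = -1.8 log₁₀[(0.000759/3.7)^1.11 + 6.9/1.864e+04] = -1.8 log₁₀[8.06e-05 + 0.00037] = 6.023, so f = 0.02757.
Darcy-Weisbach: ΔP = f(L/D)(ρV²/2) = 0.02757·(59.4/0.0606)·(801·0.7142²/2) = 0.02757·980.2·204.3 = 5521 Pa.
Pumping power P = QΔP = 0.00206·5521 = 11.37 W = 11.4 W.

P ≈ 11.4 W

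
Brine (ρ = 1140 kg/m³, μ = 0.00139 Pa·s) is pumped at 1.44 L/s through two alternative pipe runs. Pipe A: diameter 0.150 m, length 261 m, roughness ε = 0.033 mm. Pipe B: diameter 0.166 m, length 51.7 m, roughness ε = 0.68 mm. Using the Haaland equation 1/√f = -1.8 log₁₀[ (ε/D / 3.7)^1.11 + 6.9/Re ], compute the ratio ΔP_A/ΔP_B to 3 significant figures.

ΔP_A/ΔP_B ≈ 7.06

Pipe A: V = Q/A = 0.00144/0.01767 = 0.08149 m/s; Re = 1.002e+04; ε/D = 0.00022; Haaland → f = 0.03111; ΔP_A = f(L/D)(ρV²/2) = 204.9 Pa.
Pipe B: V = Q/A = 0.00144/0.02164 = 0.06654 m/s; Re = 9058; ε/D = 0.0041; Haaland → f = 0.03693; ΔP_B = f(L/D)(ρV²/2) = 29.02 Pa.
ΔP_A/ΔP_B = 204.9/29.02 = 7.06.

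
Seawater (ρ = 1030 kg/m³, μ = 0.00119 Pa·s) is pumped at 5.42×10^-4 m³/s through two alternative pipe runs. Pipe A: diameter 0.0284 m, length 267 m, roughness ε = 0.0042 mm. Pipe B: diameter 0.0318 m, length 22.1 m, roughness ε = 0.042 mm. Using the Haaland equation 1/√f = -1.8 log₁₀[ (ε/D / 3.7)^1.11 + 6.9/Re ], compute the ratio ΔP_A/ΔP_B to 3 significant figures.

ΔP_A/ΔP_B ≈ 19.1

Pipe A: V = Q/A = 0.000542/0.0006335 = 0.8556 m/s; Re = 2.103e+04; ε/D = 0.000148; Haaland → f = 0.02568; ΔP_A = f(L/D)(ρV²/2) = 9.101e+04 Pa.
Pipe B: V = Q/A = 0.000542/0.0007942 = 0.6824 m/s; Re = 1.878e+04; ε/D = 0.00132; Haaland → f = 0.02857; ΔP_B = f(L/D)(ρV²/2) = 4761 Pa.
ΔP_A/ΔP_B = 9.101e+04/4761 = 19.1.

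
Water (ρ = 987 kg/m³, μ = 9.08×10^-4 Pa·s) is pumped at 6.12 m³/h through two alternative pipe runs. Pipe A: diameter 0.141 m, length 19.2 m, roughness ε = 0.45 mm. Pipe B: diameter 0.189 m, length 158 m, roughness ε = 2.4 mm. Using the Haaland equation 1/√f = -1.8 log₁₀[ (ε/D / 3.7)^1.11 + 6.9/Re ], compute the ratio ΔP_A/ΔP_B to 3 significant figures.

ΔP_A/ΔP_B ≈ 0.378

Pipe A: V = Q/A = 0.0017/0.01561 = 0.1089 m/s; Re = 1.669e+04; ε/D = 0.00319; Haaland → f = 0.0323; ΔP_A = f(L/D)(ρV²/2) = 25.73 Pa.
Pipe B: V = Q/A = 0.0017/0.02806 = 0.06059 m/s; Re = 1.245e+04; ε/D = 0.0127; Haaland → f = 0.04492; ΔP_B = f(L/D)(ρV²/2) = 68.05 Pa.
ΔP_A/ΔP_B = 25.73/68.05 = 0.378.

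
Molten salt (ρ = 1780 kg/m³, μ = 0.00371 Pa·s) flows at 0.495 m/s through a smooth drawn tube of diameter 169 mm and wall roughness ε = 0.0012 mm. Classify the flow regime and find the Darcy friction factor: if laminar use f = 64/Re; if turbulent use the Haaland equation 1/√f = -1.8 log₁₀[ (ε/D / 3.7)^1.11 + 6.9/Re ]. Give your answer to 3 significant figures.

f ≈ 0.0218

Re = ρVD/μ = 1780·0.495·0.169/0.00371 = 4.014e+04.
Re > 4000 → turbulent. ε/D = 1.2e-06/0.169 = 7.1e-06; Haaland: 1/√f = -1.8 log₁₀[4.51e-07 + 0.000172] = 6.774, so f = 0.02179.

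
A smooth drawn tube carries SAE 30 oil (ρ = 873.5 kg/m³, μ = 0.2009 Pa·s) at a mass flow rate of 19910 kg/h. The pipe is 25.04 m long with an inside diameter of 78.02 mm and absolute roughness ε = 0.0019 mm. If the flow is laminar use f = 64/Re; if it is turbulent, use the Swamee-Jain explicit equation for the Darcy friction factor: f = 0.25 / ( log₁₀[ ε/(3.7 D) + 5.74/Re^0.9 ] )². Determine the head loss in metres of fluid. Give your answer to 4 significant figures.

ṁ = 19910 kg/h = 19910/3600 = 5.531 kg/s.
A = πD²/4 = π(0.07802)²/4 = 0.004781 m²; mean velocity V = ṁ/(ρA) = 5.531/(873.5 · 0.004781) = 1.324 m/s.
Reynolds number Re = ρVD/μ = 873.5 · 1.324 · 0.07802 / 0.201 = 449.3.
Re < 2300 → laminar flow, so f = 64/Re = 64/449.3 = 0.1425 (the turbulent correlation is not needed).
Darcy-Weisbach: ΔP = f(L/D)(ρV²/2) = 0.1425·(25.04/0.07802)·(873.5·1.324²/2) = 0.1425·320.9·766 = 3.502e+04 Pa.
Head loss h_f = ΔP/(ρg) = 3.502e+04/(873.5·9.81) = 4.087 m.

h_f ≈ 4.087 m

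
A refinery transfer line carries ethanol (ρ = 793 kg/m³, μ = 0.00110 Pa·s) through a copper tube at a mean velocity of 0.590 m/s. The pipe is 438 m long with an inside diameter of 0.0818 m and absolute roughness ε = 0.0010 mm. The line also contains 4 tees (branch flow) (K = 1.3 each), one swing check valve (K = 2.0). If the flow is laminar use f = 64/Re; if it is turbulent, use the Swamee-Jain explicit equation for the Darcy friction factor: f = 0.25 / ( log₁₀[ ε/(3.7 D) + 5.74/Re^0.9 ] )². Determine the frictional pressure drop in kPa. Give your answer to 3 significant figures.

ΔP ≈ 17.7 kPa

Reynolds number Re = ρVD/μ = 793 · 0.59 · 0.0818 / 0.0011 = 3.479e+04.
Re > 4000 → turbulent. Relative roughness ε/D = 1e-06/0.0818 = 1.22e-05. Swamee-Jain: f = 0.25/(log₁₀[1.22e-05/3.7 + 5.74/3.479e+04^0.9])² = 0.25/(log₁₀[3.3e-06 + 0.000469])² = 0.25/(-3.325)² = 0.02261.
Total minor-loss coefficient ΣK = 4·1.3 + 1·2 = 7.2.
ΔP = [f·L/D + ΣK]·(ρV²/2) = [0.02261·438/0.0818 + 7.2]·(793·0.59²/2) = [121.1 + 7.2]·138 = 1.77e+04 Pa.
ΔP = 1.77e+04 Pa = 17.7 kPa.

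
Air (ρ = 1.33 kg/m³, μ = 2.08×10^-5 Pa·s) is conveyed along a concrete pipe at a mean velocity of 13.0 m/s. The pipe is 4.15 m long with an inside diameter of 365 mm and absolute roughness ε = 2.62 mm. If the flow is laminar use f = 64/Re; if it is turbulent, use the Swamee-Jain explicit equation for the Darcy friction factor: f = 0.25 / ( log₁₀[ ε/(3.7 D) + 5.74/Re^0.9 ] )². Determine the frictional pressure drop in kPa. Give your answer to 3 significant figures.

ΔP ≈ 0.0439 kPa

Reynolds number Re = ρVD/μ = 1.33 · 13 · 0.365 / 2.08e-05 = 3.034e+05.
Re > 4000 → turbulent. Relative roughness ε/D = 0.00262/0.365 = 0.00718. Swamee-Jain: f = 0.25/(log₁₀[0.00718/3.7 + 5.74/3.034e+05^0.9])² = 0.25/(log₁₀[0.00194 + 6.68e-05])² = 0.25/(-2.697)² = 0.03436.
Darcy-Weisbach: ΔP = f(L/D)(ρV²/2) = 0.03436·(4.15/0.365)·(1.33·13²/2) = 0.03436·11.37·112.4 = 43.9 Pa.
ΔP = 43.9 Pa = 0.0439 kPa.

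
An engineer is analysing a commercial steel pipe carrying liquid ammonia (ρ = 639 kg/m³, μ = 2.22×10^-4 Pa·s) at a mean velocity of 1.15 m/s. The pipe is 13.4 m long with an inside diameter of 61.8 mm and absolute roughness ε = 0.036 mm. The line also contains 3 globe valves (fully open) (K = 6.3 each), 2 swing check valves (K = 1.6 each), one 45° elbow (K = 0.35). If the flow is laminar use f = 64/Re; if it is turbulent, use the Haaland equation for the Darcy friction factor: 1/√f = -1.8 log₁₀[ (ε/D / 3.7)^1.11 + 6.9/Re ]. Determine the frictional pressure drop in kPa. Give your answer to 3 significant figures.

ΔP ≈ 11.2 kPa

Reynolds number Re = ρVD/μ = 639 · 1.15 · 0.0618 / 0.000222 = 2.046e+05.
Re > 4000 → turbulent. Relative roughness ε/D = 3.6e-05/0.0618 = 0.000583. Haaland: 1/√f = -1.8 log₁₀[(0.000583/3.7)^1.11 + 6.9/2.046e+05] = -1.8 log₁₀[6.01e-05 + 3.37e-05] = 7.25, so f = 0.01903.
Total minor-loss coefficient ΣK = 3·6.3 + 2·1.6 + 1·0.35 = 22.4.
ΔP = [f·L/D + ΣK]·(ρV²/2) = [0.01903·13.4/0.0618 + 22.4]·(639·1.15²/2) = [4.125 + 22.4]·422.5 = 1.123e+04 Pa.
ΔP = 1.123e+04 Pa = 11.2 kPa.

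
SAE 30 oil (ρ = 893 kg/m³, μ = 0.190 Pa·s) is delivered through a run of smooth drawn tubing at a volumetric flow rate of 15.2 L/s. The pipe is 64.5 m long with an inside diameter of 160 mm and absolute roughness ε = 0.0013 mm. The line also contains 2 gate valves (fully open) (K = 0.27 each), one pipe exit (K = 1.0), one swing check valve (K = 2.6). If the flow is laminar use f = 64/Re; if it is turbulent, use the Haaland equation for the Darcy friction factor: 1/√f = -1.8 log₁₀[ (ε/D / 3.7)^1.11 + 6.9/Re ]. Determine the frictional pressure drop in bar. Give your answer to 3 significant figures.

Q = 15.2 L/s = 15.2/1000 = 0.0152 m³/s.
Cross-sectional area A = πD²/4 = π(0.16)²/4 = 0.02011 m²; mean velocity V = Q/A = 0.0152/0.02011 = 0.756 m/s.
Reynolds number Re = ρVD/μ = 893 · 0.756 · 0.16 / 0.19 = 568.5.
Re < 2300 → laminar flow, so f = 64/Re = 64/568.5 = 0.1126 (the turbulent correlation is not needed).
Total minor-loss coefficient ΣK = 2·0.27 + 1·1 + 1·2.6 = 4.14.
ΔP = [f·L/D + ΣK]·(ρV²/2) = [0.1126·64.5/0.16 + 4.14]·(893·0.756²/2) = [45.38 + 4.14]·255.2 = 1.264e+04 Pa.
ΔP = 1.264e+04 Pa = 0.126 bar.

ΔP ≈ 0.126 bar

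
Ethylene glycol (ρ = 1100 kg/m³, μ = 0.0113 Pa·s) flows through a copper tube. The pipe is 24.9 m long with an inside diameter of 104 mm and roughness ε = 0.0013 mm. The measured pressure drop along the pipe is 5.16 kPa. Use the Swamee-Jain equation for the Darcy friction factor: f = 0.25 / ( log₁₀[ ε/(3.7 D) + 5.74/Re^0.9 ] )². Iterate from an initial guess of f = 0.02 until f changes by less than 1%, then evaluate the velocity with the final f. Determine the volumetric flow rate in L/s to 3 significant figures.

Rearranging Darcy-Weisbach: V = √(2·ΔP·D/(f·L·ρ)). With ε/D = 1.3e-06/0.104 = 1.25e-05, iterate starting from f = 0.02:
  f = 0.02 → V = √(2·5160·0.104/(0.02·24.9·1100)) = 1.4 m/s; Re = ρVD/μ = 1.417e+04; f → 0.02823
  f = 0.02823 → V = 1.178 m/s; Re = 1.193e+04; f → 0.02955
  f = 0.02955 → V = 1.152 m/s; Re = 1.166e+04; f → 0.02973
Converged (Δf/f < 1%). With the final f = 0.02973: V = √(2·5160·0.104/(0.02973·24.9·1100)) = 1.148 m/s.
Q = V·A = 1.148·(π/4·0.104²) = 0.009753 m³/s = 9.75 L/s.

Q ≈ 9.75 L/s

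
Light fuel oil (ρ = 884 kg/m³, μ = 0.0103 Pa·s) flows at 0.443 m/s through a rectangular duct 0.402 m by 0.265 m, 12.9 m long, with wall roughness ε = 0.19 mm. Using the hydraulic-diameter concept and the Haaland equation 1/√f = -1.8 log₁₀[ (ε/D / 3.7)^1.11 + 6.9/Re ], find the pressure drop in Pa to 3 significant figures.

ΔP ≈ 106 Pa

Hydraulic diameter D_h = 4A/P = 4·(0.402·0.265)/(2·(0.402+0.265)) = 0.4261/1.334 = 0.3194 m.
Re = ρVD_h/μ = 884·0.443·0.3194/0.0103 = 1.214e+04.
ε/D_h = 0.00019/0.3194 = 0.000595; Haaland gives 1/√f = -1.8 log₁₀[6.15e-05+0.000568] = 5.762, so f = 0.03012.
ΔP = f(L/D_h)(ρV²/2) = 0.03012·12.9/0.3194·86.74 = 105.5 Pa.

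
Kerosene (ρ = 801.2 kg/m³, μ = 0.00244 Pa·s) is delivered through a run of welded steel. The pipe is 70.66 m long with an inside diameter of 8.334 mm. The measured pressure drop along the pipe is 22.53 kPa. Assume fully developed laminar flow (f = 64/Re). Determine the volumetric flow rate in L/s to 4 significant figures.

Q ≈ 0.01547 L/s

For laminar flow, f = 64/Re with Re = ρVD/μ, so Darcy-Weisbach reduces to ΔP = 32μLV/D². Solving for V: V = ΔP·D²/(32μL) = 2.253e+04·(0.008334)²/(32·0.00244·70.66) = 0.2836 m/s.
Check: Re = ρVD/μ = 801.2·0.2836·0.008334/0.00244 = 776.2 < 2300, so the laminar assumption holds.
Q = V·A = 0.2836·(π/4·0.008334²) = 1.547e-05 m³/s = 0.01547 L/s.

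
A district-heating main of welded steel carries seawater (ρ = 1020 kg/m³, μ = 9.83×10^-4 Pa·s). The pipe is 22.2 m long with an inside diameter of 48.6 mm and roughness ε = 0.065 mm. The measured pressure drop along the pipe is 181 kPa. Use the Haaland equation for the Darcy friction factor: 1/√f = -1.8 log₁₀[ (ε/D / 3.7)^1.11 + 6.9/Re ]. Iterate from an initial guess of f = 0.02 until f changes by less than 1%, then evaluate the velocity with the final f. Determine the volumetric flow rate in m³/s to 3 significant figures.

Rearranging Darcy-Weisbach: V = √(2·ΔP·D/(f·L·ρ)). With ε/D = 6.5e-05/0.0486 = 0.00134, iterate starting from f = 0.02:
  f = 0.02 → V = √(2·1.81e+05·0.0486/(0.02·22.2·1020)) = 6.233 m/s; Re = ρVD/μ = 3.143e+05; f → 0.02181
  f = 0.02181 → V = 5.968 m/s; Re = 3.01e+05; f → 0.02184
Converged (Δf/f < 1%). With the final f = 0.02184: V = √(2·1.81e+05·0.0486/(0.02184·22.2·1020)) = 5.964 m/s.
Q = V·A = 5.964·(π/4·0.0486²) = 0.01106 m³/s = 0.0111 m³/s.

Q ≈ 0.0111 m³/s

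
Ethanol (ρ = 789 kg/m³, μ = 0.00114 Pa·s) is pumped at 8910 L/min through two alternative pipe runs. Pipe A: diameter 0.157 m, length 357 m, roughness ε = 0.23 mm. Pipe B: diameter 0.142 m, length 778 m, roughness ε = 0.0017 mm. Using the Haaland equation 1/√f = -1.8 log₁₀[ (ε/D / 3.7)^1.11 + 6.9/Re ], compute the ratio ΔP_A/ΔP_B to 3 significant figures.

ΔP_A/ΔP_B ≈ 0.508

Pipe A: V = Q/A = 0.1485/0.01936 = 7.671 m/s; Re = 8.335e+05; ε/D = 0.00146; Haaland → f = 0.02188; ΔP_A = f(L/D)(ρV²/2) = 1.155e+06 Pa.
Pipe B: V = Q/A = 0.1485/0.01584 = 9.377 m/s; Re = 9.216e+05; ε/D = 1.2e-05; Haaland → f = 0.01195; ΔP_B = f(L/D)(ρV²/2) = 2.272e+06 Pa.
ΔP_A/ΔP_B = 1.155e+06/2.272e+06 = 0.508.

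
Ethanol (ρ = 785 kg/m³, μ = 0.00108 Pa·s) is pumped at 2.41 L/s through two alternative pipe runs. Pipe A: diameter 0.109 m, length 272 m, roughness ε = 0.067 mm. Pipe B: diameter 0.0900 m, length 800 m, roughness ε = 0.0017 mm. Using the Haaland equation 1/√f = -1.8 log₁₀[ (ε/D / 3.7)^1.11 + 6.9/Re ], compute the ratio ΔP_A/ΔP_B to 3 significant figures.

Pipe A: V = Q/A = 0.00241/0.009331 = 0.2583 m/s; Re = 2.046e+04; ε/D = 0.000615; Haaland → f = 0.02675; ΔP_A = f(L/D)(ρV²/2) = 1748 Pa.
Pipe B: V = Q/A = 0.00241/0.006362 = 0.3788 m/s; Re = 2.478e+04; ε/D = 1.89e-05; Haaland → f = 0.02445; ΔP_B = f(L/D)(ρV²/2) = 1.224e+04 Pa.
ΔP_A/ΔP_B = 1748/1.224e+04 = 0.143.

ΔP_A/ΔP_B ≈ 0.143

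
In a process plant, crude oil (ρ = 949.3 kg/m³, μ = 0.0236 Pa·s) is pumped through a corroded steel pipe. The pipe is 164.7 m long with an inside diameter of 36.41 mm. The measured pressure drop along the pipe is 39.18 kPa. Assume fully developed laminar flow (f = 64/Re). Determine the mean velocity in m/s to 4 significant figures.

V ≈ 0.4176 m/s

For laminar flow, f = 64/Re with Re = ρVD/μ, so Darcy-Weisbach reduces to ΔP = 32μLV/D². Solving for V: V = ΔP·D²/(32μL) = 3.918e+04·(0.03641)²/(32·0.0236·164.7) = 0.4176 m/s.
Check: Re = ρVD/μ = 949.3·0.4176·0.03641/0.0236 = 611.6 < 2300, so the laminar assumption holds.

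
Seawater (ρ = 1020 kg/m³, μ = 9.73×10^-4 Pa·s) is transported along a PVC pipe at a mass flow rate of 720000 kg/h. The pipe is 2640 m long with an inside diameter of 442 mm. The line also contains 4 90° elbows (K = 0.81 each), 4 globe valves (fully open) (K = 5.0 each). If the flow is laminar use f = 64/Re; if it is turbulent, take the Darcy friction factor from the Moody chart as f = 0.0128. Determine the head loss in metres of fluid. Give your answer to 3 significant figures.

h_f ≈ 8.30 m

ṁ = 720000 kg/h = 720000/3600 = 200 kg/s.
A = πD²/4 = π(0.442)²/4 = 0.1534 m²; mean velocity V = ṁ/(ρA) = 200/(1020 · 0.1534) = 1.278 m/s.
Reynolds number Re = ρVD/μ = 1020 · 1.278 · 0.442 / 0.000973 = 5.921e+05.
Re > 4000 → turbulent; use the Moody-chart value f = 0.0128.
Total minor-loss coefficient ΣK = 4·0.81 + 4·5 = 23.2.
ΔP = [f·L/D + ΣK]·(ρV²/2) = [0.0128·2640/0.442 + 23.2]·(1020·1.278²/2) = [76.45 + 23.2]·832.8 = 8.303e+04 Pa.
Head loss h_f = ΔP/(ρg) = 8.303e+04/(1020·9.81) = 8.30 m.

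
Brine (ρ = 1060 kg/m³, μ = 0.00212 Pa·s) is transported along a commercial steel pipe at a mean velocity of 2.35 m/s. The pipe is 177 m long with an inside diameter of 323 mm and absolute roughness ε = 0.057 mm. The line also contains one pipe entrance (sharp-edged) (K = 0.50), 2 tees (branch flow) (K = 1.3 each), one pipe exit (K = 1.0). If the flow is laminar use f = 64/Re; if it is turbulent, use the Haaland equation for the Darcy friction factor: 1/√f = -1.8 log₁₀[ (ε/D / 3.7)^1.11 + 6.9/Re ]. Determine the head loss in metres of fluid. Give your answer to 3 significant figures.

h_f ≈ 3.54 m

Reynolds number Re = ρVD/μ = 1060 · 2.35 · 0.323 / 0.00212 = 3.795e+05.
Re > 4000 → turbulent. Relative roughness ε/D = 5.7e-05/0.323 = 0.000176. Haaland: 1/√f = -1.8 log₁₀[(0.000176/3.7)^1.11 + 6.9/3.795e+05] = -1.8 log₁₀[1.6e-05 + 1.82e-05] = 8.04, so f = 0.01547.
Total minor-loss coefficient ΣK = 1·0.5 + 2·1.3 + 1·1 = 4.1.
ΔP = [f·L/D + ΣK]·(ρV²/2) = [0.01547·177/0.323 + 4.1]·(1060·2.35²/2) = [8.477 + 4.1]·2927 = 3.681e+04 Pa.
Head loss h_f = ΔP/(ρg) = 3.681e+04/(1060·9.81) = 3.54 m.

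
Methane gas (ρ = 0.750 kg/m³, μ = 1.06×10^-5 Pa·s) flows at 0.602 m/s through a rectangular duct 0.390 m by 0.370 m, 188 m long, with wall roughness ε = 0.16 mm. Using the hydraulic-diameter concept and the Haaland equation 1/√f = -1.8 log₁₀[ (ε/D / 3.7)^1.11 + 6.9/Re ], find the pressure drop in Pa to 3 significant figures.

ΔP ≈ 1.87 Pa

Hydraulic diameter D_h = 4A/P = 4·(0.39·0.37)/(2·(0.39+0.37)) = 0.5772/1.52 = 0.3797 m.
Re = ρVD_h/μ = 0.75·0.602·0.3797/1.06e-05 = 1.617e+04.
ε/D_h = 0.00016/0.3797 = 0.000421; Haaland gives 1/√f = -1.8 log₁₀[4.19e-05+0.000427] = 5.993, so f = 0.02785.
ΔP = f(L/D_h)(ρV²/2) = 0.02785·188/0.3797·0.1359 = 1.874 Pa.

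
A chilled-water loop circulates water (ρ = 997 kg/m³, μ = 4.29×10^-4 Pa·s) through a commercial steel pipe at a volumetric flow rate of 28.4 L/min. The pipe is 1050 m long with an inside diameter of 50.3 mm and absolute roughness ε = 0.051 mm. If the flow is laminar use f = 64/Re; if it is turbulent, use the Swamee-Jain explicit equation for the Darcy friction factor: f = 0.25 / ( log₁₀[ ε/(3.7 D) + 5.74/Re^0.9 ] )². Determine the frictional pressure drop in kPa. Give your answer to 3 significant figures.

Q = 28.4 L/min = 28.4/60000 = 0.0004733 m³/s.
Cross-sectional area A = πD²/4 = π(0.0503)²/4 = 0.001987 m²; mean velocity V = Q/A = 0.0004733/0.001987 = 0.2382 m/s.
Reynolds number Re = ρVD/μ = 997 · 0.2382 · 0.0503 / 0.000429 = 2.784e+04.
Re > 4000 → turbulent. Relative roughness ε/D = 5.1e-05/0.0503 = 0.00101. Swamee-Jain: f = 0.25/(log₁₀[0.00101/3.7 + 5.74/2.784e+04^0.9])² = 0.25/(log₁₀[0.000274 + 0.000574])² = 0.25/(-3.072)² = 0.02649.
Darcy-Weisbach: ΔP = f(L/D)(ρV²/2) = 0.02649·(1050/0.0503)·(997·0.2382²/2) = 0.02649·2.087e+04·28.28 = 1.564e+04 Pa.
ΔP = 1.564e+04 Pa = 15.6 kPa.

ΔP ≈ 15.6 kPa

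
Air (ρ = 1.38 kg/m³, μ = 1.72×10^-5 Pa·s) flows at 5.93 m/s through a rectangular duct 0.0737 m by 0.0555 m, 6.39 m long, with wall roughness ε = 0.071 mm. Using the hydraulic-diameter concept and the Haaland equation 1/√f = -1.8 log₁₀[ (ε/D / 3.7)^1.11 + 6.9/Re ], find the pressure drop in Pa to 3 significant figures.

Hydraulic diameter D_h = 4A/P = 4·(0.0737·0.0555)/(2·(0.0737+0.0555)) = 0.01636/0.2584 = 0.06332 m.
Re = ρVD_h/μ = 1.38·5.93·0.06332/1.72e-05 = 3.013e+04.
ε/D_h = 7.1e-05/0.06332 = 0.00112; Haaland gives 1/√f = -1.8 log₁₀[0.000124+0.000229] = 6.213, so f = 0.0259.
ΔP = f(L/D_h)(ρV²/2) = 0.0259·6.39/0.06332·24.26 = 63.43 Pa.

ΔP ≈ 63.4 Pa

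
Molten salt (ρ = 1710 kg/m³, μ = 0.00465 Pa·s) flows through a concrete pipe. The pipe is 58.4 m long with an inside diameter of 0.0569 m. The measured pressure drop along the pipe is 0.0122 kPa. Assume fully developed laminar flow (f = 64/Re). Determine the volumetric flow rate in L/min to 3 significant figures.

Q ≈ 0.693 L/min

For laminar flow, f = 64/Re with Re = ρVD/μ, so Darcy-Weisbach reduces to ΔP = 32μLV/D². Solving for V: V = ΔP·D²/(32μL) = 12.2·(0.0569)²/(32·0.00465·58.4) = 0.004545 m/s.
Check: Re = ρVD/μ = 1710·0.004545·0.0569/0.00465 = 95.11 < 2300, so the laminar assumption holds.
Q = V·A = 0.004545·(π/4·0.0569²) = 1.156e-05 m³/s = 0.693 L/min.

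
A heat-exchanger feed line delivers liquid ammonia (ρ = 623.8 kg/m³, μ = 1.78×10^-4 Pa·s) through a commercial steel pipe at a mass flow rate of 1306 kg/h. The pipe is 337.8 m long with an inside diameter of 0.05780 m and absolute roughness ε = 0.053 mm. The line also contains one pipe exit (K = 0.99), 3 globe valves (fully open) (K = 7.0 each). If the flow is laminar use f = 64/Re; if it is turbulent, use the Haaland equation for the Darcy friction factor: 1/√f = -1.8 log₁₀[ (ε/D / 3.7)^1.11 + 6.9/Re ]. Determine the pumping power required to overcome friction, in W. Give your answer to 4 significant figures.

P ≈ 1.438 W

ṁ = 1306 kg/h = 1306/3600 = 0.3628 kg/s.
A = πD²/4 = π(0.0578)²/4 = 0.002624 m²; mean velocity V = ṁ/(ρA) = 0.3628/(623.8 · 0.002624) = 0.2216 m/s.
Reynolds number Re = ρVD/μ = 623.8 · 0.2216 · 0.0578 / 0.000178 = 4.49e+04.
Re > 4000 → turbulent. Relative roughness ε/D = 5.3e-05/0.0578 = 0.000917. Haaland: 1/√f = -1.8 log₁₀[(0.000917/3.7)^1.11 + 6.9/4.49e+04] = -1.8 log₁₀[9.94e-05 + 0.000154] = 6.474, so f = 0.02386.
Total minor-loss coefficient ΣK = 1·0.99 + 3·7 = 22.
ΔP = [f·L/D + ΣK]·(ρV²/2) = [0.02386·337.8/0.0578 + 22]·(623.8·0.2216²/2) = [139.4 + 22]·15.32 = 2473 Pa.
Q = ṁ/ρ = 0.3628/623.8 = 0.0005816 m³/s.
Pumping power P = QΔP = 0.0005816·2473 = 1.4384 W = 1.438 W.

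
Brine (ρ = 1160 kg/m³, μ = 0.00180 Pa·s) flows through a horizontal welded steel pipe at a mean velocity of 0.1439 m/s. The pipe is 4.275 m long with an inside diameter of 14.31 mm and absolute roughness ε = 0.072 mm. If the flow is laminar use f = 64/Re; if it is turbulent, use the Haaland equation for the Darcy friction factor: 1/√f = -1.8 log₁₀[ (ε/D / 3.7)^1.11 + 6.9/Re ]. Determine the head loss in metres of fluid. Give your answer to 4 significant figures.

h_f ≈ 0.01521 m

Reynolds number Re = ρVD/μ = 1160 · 0.1439 · 0.01431 / 0.0018 = 1327.
Re < 2300 → laminar flow, so f = 64/Re = 64/1327 = 0.04823 (the turbulent correlation is not needed).
Darcy-Weisbach: ΔP = f(L/D)(ρV²/2) = 0.04823·(4.275/0.01431)·(1160·0.1439²/2) = 0.04823·298.7·12.01 = 173 Pa.
Head loss h_f = ΔP/(ρg) = 173/(1160·9.81) = 0.01521 m.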